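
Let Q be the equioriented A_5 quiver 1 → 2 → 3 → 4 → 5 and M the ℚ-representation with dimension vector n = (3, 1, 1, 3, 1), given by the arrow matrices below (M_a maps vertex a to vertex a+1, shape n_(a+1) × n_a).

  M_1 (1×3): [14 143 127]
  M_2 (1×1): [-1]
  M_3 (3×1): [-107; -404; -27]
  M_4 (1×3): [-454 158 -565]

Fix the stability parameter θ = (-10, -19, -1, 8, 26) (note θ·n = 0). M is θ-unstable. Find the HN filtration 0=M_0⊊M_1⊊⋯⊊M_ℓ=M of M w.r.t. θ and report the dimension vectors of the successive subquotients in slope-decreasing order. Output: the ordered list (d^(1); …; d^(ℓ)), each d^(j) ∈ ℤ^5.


Interval decomposition of M: I[1,1]^2, I[1,5], I[4,4]^2.
HN type (ℓ=5): μ^(1)=26; μ^(2)=8; μ^(3)=-1; μ^(4)=-10; μ^(5)=-29/2

((0, 0, 0, 0, 1); (0, 0, 0, 3, 0); (0, 0, 1, 0, 0); (2, 0, 0, 0, 0); (1, 1, 0, 0, 0))


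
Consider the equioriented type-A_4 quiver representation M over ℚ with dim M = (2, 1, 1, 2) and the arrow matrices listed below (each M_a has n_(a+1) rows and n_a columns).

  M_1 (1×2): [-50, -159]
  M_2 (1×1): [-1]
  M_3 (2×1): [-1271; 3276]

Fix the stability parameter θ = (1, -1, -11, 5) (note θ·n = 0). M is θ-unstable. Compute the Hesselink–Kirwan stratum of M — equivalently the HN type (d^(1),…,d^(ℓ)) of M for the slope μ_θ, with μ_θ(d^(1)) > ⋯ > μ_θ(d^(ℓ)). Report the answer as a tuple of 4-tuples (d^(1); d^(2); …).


Barcode: M ≅ I[1,1], I[1,4], I[4,4]. HN layers by μ_θ (3 steps, strictly decreasing):
  μ^(1)=5; μ^(2)=1; μ^(3)=-11/3

((0, 0, 0, 2); (1, 0, 0, 0); (1, 1, 1, 0))


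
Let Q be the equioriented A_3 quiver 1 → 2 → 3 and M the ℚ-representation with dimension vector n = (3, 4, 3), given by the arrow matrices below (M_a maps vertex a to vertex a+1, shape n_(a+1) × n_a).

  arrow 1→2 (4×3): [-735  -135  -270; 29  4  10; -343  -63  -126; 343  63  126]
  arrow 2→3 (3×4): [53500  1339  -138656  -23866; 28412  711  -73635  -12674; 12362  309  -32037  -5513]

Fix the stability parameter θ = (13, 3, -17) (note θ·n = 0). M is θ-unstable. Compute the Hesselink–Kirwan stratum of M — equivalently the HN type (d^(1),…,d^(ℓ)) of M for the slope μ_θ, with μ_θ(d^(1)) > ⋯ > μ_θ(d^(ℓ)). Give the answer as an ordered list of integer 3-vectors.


Interval decomposition of M: I[1,1], I[1,3]^2, I[2,2], I[2,3].
HN type (ℓ=4): μ^(1)=13; μ^(2)=3; μ^(3)=-1/3; μ^(4)=-7

((1, 0, 0); (0, 1, 0); (2, 2, 2); (0, 1, 1))


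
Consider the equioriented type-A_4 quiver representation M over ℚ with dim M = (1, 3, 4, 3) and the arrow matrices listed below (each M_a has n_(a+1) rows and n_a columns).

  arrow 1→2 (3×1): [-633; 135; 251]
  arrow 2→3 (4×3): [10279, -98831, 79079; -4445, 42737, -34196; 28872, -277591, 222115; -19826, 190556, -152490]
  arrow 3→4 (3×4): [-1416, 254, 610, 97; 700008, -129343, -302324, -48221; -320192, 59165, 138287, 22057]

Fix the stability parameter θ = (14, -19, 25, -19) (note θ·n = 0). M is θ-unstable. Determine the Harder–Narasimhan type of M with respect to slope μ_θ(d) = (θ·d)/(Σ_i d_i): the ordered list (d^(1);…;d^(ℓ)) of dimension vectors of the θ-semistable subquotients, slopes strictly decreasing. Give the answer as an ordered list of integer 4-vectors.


Via rank(M_{q-1}∘⋯∘M_p): M ≅ I[1,3], I[2,4]^2, I[3,4].
μ_θ-semistable layers: μ^(1)=25; μ^(2)=3; μ^(3)=-5/2; μ^(4)=-19

((0, 0, 1, 0); (0, 0, 3, 3); (1, 1, 0, 0); (0, 2, 0, 0))


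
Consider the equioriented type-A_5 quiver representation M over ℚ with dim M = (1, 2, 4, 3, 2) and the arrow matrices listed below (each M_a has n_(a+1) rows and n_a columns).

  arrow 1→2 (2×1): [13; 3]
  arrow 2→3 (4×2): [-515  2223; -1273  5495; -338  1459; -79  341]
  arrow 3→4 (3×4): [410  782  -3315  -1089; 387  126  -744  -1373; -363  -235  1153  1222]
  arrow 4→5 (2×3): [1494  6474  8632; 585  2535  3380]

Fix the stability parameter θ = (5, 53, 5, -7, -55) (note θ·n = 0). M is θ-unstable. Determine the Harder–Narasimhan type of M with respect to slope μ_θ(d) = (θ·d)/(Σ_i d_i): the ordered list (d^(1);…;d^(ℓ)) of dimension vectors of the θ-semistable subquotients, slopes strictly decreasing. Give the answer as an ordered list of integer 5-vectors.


Via rank(M_{q-1}∘⋯∘M_p): M ≅ I[1,5], I[2,4], I[3,3], I[3,4], I[5,5].
μ_θ-semistable layers: μ^(1)=17; μ^(2)=5; μ^(3)=1/5; μ^(4)=-1; μ^(5)=-55

((0, 1, 1, 1, 0); (0, 0, 1, 0, 0); (1, 1, 1, 1, 1); (0, 0, 1, 1, 0); (0, 0, 0, 0, 1))


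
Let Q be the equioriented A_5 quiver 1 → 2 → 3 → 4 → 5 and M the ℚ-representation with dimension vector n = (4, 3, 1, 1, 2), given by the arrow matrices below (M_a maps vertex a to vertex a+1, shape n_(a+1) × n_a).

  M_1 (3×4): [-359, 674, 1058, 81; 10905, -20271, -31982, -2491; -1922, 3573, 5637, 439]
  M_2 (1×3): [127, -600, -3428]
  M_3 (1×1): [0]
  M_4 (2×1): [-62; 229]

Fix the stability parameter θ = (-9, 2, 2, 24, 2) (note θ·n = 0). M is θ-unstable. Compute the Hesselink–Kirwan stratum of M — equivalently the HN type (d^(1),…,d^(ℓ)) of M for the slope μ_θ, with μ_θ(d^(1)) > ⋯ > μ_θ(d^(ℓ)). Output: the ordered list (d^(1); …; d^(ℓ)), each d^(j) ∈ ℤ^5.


Interval decomposition of M: I[1,1], I[1,2]^2, I[1,3], I[4,5], I[5,5].
HN type (ℓ=3): μ^(1)=13; μ^(2)=2; μ^(3)=-9

((0, 0, 0, 1, 1); (0, 3, 1, 0, 1); (4, 0, 0, 0, 0))


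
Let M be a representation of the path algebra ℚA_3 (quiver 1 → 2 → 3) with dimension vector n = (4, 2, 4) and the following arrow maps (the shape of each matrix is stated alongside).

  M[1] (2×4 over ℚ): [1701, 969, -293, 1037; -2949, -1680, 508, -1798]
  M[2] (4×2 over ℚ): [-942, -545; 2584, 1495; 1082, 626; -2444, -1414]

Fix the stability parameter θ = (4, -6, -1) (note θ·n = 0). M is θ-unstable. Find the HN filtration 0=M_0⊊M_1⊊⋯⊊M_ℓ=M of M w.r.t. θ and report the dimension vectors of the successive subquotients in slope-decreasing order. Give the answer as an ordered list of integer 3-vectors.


Via rank(M_{q-1}∘⋯∘M_p): M ≅ I[1,1]^2, I[1,3]^2, I[3,3]^2.
μ_θ-semistable layers: μ^(1)=4; μ^(2)=-1

((2, 0, 0); (2, 2, 4))


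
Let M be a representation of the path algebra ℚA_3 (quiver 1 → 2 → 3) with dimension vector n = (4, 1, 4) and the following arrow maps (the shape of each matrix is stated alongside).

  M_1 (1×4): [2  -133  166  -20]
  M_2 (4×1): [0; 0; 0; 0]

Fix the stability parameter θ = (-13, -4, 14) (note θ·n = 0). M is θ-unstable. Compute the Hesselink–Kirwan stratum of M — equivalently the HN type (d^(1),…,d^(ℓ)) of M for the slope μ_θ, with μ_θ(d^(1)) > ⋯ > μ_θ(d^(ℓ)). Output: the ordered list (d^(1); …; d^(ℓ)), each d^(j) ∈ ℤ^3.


Via rank(M_{q-1}∘⋯∘M_p): M ≅ I[1,1]^3, I[1,2], I[3,3]^4.
μ_θ-semistable layers: μ^(1)=14; μ^(2)=-4; μ^(3)=-13

((0, 0, 4); (0, 1, 0); (4, 0, 0))


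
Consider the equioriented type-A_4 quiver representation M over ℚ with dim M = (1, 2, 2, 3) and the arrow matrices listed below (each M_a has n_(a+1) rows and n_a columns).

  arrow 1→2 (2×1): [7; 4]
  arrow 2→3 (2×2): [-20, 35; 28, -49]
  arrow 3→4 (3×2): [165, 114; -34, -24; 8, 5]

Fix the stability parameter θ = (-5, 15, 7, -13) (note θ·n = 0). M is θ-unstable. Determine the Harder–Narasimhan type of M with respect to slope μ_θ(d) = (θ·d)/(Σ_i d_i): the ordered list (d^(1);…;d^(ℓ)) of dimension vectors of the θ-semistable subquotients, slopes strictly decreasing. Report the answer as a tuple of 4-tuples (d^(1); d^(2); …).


Via rank(M_{q-1}∘⋯∘M_p): M ≅ I[1,2], I[2,4], I[3,4], I[4,4].
μ_θ-semistable layers: μ^(1)=15; μ^(2)=3; μ^(3)=-3; μ^(4)=-5; μ^(5)=-13

((0, 1, 0, 0); (0, 1, 1, 1); (0, 0, 1, 1); (1, 0, 0, 0); (0, 0, 0, 1))


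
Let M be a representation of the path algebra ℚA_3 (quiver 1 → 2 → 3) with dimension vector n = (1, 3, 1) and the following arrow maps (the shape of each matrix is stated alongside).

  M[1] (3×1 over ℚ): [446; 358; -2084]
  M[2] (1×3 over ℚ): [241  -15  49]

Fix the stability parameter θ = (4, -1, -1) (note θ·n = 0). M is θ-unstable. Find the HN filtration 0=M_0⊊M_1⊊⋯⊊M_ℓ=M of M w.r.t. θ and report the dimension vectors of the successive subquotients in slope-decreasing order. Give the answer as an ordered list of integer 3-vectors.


Barcode: M ≅ I[1,2], I[2,2], I[2,3]. HN layers by μ_θ (2 steps, strictly decreasing):
  μ^(1)=3/2; μ^(2)=-1

((1, 1, 0); (0, 2, 1))


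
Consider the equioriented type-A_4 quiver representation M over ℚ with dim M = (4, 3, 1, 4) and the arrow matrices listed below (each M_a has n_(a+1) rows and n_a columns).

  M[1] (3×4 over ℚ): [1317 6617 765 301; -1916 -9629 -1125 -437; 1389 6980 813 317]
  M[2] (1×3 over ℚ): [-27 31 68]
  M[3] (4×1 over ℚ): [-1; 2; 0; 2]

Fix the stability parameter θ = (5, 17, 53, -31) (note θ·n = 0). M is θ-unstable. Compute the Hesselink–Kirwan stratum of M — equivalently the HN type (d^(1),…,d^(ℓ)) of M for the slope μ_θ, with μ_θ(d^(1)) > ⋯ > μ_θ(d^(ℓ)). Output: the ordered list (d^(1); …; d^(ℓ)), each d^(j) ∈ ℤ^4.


Interval decomposition of M: I[1,1], I[1,2]^2, I[1,4], I[4,4]^3.
HN type (ℓ=4): μ^(1)=17; μ^(2)=13; μ^(3)=5; μ^(4)=-31

((0, 2, 0, 0); (0, 1, 1, 1); (4, 0, 0, 0); (0, 0, 0, 3))


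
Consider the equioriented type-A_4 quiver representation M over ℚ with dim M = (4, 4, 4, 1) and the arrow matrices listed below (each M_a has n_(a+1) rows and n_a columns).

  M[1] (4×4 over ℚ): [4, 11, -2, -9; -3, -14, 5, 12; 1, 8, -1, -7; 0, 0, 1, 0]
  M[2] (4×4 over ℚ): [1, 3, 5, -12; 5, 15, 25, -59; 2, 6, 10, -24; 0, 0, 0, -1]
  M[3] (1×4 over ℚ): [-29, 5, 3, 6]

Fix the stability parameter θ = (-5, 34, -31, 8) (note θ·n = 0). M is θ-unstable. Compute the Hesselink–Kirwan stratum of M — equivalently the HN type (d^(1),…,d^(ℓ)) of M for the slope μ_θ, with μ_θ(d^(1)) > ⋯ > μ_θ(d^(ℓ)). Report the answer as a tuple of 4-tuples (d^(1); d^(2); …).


Interval decomposition of M: I[1,2]^2, I[1,3], I[1,4], I[3,3]^2.
HN type (ℓ=5): μ^(1)=34; μ^(2)=8; μ^(3)=3/2; μ^(4)=-5; μ^(5)=-31

((0, 2, 0, 0); (0, 0, 0, 1); (0, 2, 2, 0); (4, 0, 0, 0); (0, 0, 2, 0))


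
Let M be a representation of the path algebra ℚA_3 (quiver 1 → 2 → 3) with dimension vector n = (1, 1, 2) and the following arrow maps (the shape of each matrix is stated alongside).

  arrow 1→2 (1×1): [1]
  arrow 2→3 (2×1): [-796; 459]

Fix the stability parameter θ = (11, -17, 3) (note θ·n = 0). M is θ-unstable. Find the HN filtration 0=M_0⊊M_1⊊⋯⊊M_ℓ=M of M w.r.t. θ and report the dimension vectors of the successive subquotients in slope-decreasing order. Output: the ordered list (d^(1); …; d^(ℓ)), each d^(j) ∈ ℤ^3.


Via rank(M_{q-1}∘⋯∘M_p): M ≅ I[1,3], I[3,3].
μ_θ-semistable layers: μ^(1)=3; μ^(2)=-3

((0, 0, 2); (1, 1, 0))


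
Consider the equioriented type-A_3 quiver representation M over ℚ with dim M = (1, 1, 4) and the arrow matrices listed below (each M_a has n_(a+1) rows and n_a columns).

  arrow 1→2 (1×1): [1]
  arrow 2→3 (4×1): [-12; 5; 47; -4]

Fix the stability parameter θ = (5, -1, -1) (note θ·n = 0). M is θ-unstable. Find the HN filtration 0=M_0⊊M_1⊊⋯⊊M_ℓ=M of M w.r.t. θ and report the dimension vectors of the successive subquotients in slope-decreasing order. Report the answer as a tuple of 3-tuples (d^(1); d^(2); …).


Barcode: M ≅ I[1,3], I[3,3]^3. HN layers by μ_θ (2 steps, strictly decreasing):
  μ^(1)=1; μ^(2)=-1

((1, 1, 1); (0, 0, 3))


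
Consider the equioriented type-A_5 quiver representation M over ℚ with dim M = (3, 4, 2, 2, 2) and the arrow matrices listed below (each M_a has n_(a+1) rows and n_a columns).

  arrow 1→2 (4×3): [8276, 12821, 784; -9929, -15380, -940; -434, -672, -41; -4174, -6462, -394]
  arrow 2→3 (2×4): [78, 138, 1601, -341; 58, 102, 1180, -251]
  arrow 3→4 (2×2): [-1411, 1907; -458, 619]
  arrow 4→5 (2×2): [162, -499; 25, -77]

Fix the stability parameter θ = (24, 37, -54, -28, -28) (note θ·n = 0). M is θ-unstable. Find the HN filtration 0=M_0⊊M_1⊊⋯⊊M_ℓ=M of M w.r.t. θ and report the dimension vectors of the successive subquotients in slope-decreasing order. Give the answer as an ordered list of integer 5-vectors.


Barcode: M ≅ I[1,2], I[1,5]^2, I[2,2]. HN layers by μ_θ (3 steps, strictly decreasing):
  μ^(1)=37; μ^(2)=24; μ^(3)=-49/5

((0, 2, 0, 0, 0); (1, 0, 0, 0, 0); (2, 2, 2, 2, 2))


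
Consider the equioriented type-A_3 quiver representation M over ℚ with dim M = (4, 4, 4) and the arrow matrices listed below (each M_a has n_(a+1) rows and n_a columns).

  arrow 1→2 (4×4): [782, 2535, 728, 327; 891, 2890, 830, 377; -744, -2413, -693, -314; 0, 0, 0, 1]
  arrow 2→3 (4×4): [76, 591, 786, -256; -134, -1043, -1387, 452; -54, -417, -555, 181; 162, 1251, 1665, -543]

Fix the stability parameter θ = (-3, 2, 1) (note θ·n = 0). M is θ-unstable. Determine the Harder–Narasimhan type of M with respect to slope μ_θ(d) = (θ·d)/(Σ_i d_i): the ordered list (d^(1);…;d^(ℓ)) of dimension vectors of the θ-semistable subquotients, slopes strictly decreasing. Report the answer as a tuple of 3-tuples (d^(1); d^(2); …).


Via rank(M_{q-1}∘⋯∘M_p): M ≅ I[1,2], I[1,3]^3, I[3,3].
μ_θ-semistable layers: μ^(1)=2; μ^(2)=3/2; μ^(3)=1; μ^(4)=-3

((0, 1, 0); (0, 3, 3); (0, 0, 1); (4, 0, 0))


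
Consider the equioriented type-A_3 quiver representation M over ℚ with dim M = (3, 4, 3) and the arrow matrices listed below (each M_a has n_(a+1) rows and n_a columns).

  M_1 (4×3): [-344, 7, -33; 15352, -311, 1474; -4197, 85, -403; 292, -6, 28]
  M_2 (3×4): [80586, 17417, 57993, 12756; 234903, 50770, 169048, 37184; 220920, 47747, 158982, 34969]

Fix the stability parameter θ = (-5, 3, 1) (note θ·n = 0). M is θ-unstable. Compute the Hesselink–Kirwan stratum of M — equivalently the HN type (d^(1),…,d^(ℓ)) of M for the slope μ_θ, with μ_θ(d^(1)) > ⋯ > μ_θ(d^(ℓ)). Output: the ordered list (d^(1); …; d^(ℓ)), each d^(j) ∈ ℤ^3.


Barcode: M ≅ I[1,3]^3, I[2,2]. HN layers by μ_θ (3 steps, strictly decreasing):
  μ^(1)=3; μ^(2)=2; μ^(3)=-5

((0, 1, 0); (0, 3, 3); (3, 0, 0))


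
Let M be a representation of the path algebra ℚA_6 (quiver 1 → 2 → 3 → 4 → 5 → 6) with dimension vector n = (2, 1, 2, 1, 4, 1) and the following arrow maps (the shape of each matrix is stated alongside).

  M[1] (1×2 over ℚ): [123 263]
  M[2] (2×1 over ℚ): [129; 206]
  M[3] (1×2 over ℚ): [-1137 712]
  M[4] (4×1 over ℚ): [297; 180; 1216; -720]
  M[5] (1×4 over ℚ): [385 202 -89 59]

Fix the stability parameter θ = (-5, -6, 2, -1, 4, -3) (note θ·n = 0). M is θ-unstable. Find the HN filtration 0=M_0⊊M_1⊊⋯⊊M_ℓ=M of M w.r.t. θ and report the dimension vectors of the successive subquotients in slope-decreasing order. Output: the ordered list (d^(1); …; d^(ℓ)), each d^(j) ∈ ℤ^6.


Barcode: M ≅ I[1,1], I[1,6], I[3,3], I[5,5]^3. HN layers by μ_θ (5 steps, strictly decreasing):
  μ^(1)=4; μ^(2)=2; μ^(3)=1/2; μ^(4)=-5; μ^(5)=-11/2

((0, 0, 0, 0, 3, 0); (0, 0, 1, 0, 0, 0); (0, 0, 1, 1, 1, 1); (1, 0, 0, 0, 0, 0); (1, 1, 0, 0, 0, 0))


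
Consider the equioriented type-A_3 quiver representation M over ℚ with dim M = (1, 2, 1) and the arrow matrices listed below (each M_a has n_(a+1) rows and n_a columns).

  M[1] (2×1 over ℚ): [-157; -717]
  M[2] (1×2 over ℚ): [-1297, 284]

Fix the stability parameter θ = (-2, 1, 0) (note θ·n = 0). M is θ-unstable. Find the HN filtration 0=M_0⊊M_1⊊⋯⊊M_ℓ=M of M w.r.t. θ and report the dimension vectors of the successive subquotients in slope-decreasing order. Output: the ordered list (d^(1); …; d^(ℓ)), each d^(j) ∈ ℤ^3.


Barcode: M ≅ I[1,3], I[2,2]. HN layers by μ_θ (3 steps, strictly decreasing):
  μ^(1)=1; μ^(2)=1/2; μ^(3)=-2

((0, 1, 0); (0, 1, 1); (1, 0, 0))


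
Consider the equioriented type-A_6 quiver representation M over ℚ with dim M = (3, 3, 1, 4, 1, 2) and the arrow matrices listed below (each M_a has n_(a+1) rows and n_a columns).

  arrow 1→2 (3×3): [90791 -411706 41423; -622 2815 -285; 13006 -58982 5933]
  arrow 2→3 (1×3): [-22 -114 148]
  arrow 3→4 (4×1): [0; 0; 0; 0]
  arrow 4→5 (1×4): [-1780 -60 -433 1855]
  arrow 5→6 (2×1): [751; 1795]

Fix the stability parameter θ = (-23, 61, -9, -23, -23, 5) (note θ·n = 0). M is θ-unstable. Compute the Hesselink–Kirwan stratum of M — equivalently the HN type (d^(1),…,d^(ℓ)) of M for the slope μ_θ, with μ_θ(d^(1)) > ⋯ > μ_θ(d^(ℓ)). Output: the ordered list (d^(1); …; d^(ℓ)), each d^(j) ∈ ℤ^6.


Barcode: M ≅ I[1,2]^2, I[1,3], I[4,4]^3, I[4,6], I[6,6]. HN layers by μ_θ (4 steps, strictly decreasing):
  μ^(1)=61; μ^(2)=26; μ^(3)=5; μ^(4)=-23

((0, 2, 0, 0, 0, 0); (0, 1, 1, 0, 0, 0); (0, 0, 0, 0, 0, 2); (3, 0, 0, 4, 1, 0))


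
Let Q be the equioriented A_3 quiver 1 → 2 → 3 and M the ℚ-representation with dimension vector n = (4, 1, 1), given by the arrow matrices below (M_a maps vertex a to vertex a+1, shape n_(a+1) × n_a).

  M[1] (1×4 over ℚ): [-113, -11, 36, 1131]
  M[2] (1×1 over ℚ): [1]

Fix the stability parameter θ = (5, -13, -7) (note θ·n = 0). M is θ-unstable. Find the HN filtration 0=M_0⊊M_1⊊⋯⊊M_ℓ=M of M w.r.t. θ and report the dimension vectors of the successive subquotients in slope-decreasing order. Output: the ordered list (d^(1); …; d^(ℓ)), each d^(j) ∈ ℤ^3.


Barcode: M ≅ I[1,1]^3, I[1,3]. HN layers by μ_θ (2 steps, strictly decreasing):
  μ^(1)=5; μ^(2)=-5

((3, 0, 0); (1, 1, 1))


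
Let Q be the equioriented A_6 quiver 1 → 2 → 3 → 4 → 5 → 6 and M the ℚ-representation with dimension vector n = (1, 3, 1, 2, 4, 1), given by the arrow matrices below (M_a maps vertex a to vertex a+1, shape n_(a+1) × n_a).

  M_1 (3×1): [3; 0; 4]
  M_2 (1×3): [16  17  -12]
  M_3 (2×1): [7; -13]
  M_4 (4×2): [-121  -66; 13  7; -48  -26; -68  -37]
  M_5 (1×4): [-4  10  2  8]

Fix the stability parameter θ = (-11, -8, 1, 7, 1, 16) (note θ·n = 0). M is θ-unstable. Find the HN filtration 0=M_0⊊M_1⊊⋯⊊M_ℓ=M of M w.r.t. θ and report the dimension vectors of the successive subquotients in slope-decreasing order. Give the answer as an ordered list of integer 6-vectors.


Via rank(M_{q-1}∘⋯∘M_p): M ≅ I[1,2], I[2,2], I[2,5], I[4,6], I[5,5]^2.
μ_θ-semistable layers: μ^(1)=16; μ^(2)=4; μ^(3)=1; μ^(4)=-8; μ^(5)=-11

((0, 0, 0, 0, 0, 1); (0, 0, 0, 2, 2, 0); (0, 0, 1, 0, 2, 0); (0, 3, 0, 0, 0, 0); (1, 0, 0, 0, 0, 0))


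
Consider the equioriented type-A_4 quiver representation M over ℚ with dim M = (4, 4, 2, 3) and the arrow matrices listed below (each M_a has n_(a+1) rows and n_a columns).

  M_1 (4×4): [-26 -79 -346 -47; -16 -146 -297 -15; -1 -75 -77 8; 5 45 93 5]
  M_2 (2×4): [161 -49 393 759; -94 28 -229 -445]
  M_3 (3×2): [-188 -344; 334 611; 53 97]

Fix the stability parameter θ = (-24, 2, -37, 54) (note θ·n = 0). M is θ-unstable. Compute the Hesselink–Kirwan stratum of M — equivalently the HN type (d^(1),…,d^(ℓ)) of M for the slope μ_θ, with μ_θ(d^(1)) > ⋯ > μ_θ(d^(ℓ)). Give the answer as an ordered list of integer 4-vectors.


Barcode: M ≅ I[1,2]^2, I[1,4]^2, I[4,4]. HN layers by μ_θ (4 steps, strictly decreasing):
  μ^(1)=54; μ^(2)=2; μ^(3)=-35/2; μ^(4)=-24

((0, 0, 0, 3); (0, 2, 0, 0); (0, 2, 2, 0); (4, 0, 0, 0))


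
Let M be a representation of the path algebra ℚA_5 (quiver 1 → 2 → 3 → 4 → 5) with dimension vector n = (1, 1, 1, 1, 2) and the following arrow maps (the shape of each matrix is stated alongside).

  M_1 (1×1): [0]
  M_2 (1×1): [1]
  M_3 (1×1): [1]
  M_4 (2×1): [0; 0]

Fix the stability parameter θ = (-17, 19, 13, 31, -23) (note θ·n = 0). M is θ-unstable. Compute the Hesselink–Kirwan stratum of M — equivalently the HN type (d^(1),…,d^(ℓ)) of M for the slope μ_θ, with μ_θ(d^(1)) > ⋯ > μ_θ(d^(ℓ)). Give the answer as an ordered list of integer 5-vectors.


Interval decomposition of M: I[1,1], I[2,4], I[5,5]^2.
HN type (ℓ=4): μ^(1)=31; μ^(2)=16; μ^(3)=-17; μ^(4)=-23

((0, 0, 0, 1, 0); (0, 1, 1, 0, 0); (1, 0, 0, 0, 0); (0, 0, 0, 0, 2))


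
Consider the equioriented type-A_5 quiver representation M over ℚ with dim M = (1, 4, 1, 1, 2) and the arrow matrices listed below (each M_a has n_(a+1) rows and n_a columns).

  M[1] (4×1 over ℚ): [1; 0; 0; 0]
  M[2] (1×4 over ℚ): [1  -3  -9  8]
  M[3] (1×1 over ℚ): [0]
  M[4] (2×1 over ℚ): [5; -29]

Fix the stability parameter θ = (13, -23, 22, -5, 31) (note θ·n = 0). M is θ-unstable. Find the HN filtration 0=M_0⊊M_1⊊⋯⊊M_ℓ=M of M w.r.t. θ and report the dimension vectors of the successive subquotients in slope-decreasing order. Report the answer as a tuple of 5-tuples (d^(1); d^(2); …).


Barcode: M ≅ I[1,3], I[2,2]^3, I[4,5], I[5,5]. HN layers by μ_θ (4 steps, strictly decreasing):
  μ^(1)=31; μ^(2)=22; μ^(3)=-5; μ^(4)=-23

((0, 0, 0, 0, 2); (0, 0, 1, 0, 0); (1, 1, 0, 1, 0); (0, 3, 0, 0, 0))


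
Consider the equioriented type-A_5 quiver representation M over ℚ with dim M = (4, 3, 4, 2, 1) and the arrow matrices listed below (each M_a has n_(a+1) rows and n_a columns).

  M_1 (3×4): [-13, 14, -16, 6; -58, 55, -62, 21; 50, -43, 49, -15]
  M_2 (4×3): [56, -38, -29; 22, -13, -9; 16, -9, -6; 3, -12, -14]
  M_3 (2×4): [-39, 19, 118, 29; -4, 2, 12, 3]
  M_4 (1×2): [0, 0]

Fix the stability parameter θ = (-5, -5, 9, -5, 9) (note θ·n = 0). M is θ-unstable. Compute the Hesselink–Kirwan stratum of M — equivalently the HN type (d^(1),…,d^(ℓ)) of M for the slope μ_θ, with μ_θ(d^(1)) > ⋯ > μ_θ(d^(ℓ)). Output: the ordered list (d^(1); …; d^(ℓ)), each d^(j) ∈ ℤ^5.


Interval decomposition of M: I[1,1], I[1,3], I[1,4]^2, I[3,3], I[5,5].
HN type (ℓ=3): μ^(1)=9; μ^(2)=2; μ^(3)=-5

((0, 0, 2, 0, 1); (0, 0, 2, 2, 0); (4, 3, 0, 0, 0))


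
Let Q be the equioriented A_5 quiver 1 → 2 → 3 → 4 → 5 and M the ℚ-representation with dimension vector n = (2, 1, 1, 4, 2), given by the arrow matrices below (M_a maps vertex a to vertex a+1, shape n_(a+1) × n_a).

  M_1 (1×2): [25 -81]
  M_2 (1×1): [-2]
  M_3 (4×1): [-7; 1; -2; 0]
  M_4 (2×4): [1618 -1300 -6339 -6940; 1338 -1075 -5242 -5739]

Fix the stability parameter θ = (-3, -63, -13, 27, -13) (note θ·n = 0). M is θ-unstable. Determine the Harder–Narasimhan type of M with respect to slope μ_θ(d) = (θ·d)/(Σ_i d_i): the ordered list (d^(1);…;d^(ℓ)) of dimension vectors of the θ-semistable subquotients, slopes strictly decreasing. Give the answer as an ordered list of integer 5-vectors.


Barcode: M ≅ I[1,1], I[1,5], I[4,4]^2, I[4,5]. HN layers by μ_θ (5 steps, strictly decreasing):
  μ^(1)=27; μ^(2)=7; μ^(3)=-3; μ^(4)=-13; μ^(5)=-33

((0, 0, 0, 2, 0); (0, 0, 0, 2, 2); (1, 0, 0, 0, 0); (0, 0, 1, 0, 0); (1, 1, 0, 0, 0))


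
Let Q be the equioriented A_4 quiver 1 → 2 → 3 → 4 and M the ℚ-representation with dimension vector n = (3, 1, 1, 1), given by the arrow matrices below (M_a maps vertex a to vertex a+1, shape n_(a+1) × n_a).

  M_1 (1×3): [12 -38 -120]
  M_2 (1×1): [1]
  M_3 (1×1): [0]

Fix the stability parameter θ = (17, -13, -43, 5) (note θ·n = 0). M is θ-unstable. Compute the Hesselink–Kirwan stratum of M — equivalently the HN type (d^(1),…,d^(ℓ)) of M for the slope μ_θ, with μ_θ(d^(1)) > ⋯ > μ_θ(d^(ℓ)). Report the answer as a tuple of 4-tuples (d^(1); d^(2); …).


Interval decomposition of M: I[1,1]^2, I[1,3], I[4,4].
HN type (ℓ=3): μ^(1)=17; μ^(2)=5; μ^(3)=-13

((2, 0, 0, 0); (0, 0, 0, 1); (1, 1, 1, 0))


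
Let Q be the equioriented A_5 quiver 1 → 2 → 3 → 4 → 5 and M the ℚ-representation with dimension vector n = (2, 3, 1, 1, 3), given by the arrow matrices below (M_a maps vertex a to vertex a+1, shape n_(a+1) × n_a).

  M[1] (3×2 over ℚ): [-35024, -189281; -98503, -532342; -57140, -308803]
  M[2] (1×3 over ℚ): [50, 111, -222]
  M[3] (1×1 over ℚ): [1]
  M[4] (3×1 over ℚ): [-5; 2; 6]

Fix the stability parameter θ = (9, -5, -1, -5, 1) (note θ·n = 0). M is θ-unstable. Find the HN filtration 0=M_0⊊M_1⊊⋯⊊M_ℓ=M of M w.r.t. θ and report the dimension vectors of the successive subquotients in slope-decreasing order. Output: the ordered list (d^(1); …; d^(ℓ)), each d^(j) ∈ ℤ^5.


Barcode: M ≅ I[1,2], I[1,5], I[2,2], I[5,5]^2. HN layers by μ_θ (4 steps, strictly decreasing):
  μ^(1)=2; μ^(2)=1; μ^(3)=-1/2; μ^(4)=-5

((1, 1, 0, 0, 0); (0, 0, 0, 0, 3); (1, 1, 1, 1, 0); (0, 1, 0, 0, 0))


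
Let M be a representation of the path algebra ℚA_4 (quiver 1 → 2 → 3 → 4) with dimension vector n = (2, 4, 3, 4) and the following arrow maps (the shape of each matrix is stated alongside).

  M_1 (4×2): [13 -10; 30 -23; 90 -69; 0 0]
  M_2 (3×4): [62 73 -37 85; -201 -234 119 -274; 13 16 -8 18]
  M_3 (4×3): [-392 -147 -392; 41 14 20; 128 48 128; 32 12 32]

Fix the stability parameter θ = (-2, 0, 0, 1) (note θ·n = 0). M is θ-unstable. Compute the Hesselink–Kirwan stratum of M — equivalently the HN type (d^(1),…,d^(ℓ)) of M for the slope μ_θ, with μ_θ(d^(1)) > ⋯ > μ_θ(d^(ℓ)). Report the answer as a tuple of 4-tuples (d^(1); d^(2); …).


Via rank(M_{q-1}∘⋯∘M_p): M ≅ I[1,3], I[1,4], I[2,2], I[2,4], I[4,4]^2.
μ_θ-semistable layers: μ^(1)=1; μ^(2)=0; μ^(3)=-2

((0, 0, 0, 4); (0, 4, 3, 0); (2, 0, 0, 0))


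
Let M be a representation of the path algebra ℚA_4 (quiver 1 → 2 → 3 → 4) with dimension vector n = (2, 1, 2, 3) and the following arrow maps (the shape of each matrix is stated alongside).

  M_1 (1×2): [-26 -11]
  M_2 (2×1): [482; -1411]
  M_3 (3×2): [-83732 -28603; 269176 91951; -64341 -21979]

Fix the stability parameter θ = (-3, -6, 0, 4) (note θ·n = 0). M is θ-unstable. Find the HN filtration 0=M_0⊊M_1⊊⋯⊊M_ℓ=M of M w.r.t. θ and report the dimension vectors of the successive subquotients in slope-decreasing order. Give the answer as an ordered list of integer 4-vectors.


Via rank(M_{q-1}∘⋯∘M_p): M ≅ I[1,1], I[1,4], I[3,4], I[4,4].
μ_θ-semistable layers: μ^(1)=4; μ^(2)=0; μ^(3)=-3; μ^(4)=-9/2

((0, 0, 0, 3); (0, 0, 2, 0); (1, 0, 0, 0); (1, 1, 0, 0))


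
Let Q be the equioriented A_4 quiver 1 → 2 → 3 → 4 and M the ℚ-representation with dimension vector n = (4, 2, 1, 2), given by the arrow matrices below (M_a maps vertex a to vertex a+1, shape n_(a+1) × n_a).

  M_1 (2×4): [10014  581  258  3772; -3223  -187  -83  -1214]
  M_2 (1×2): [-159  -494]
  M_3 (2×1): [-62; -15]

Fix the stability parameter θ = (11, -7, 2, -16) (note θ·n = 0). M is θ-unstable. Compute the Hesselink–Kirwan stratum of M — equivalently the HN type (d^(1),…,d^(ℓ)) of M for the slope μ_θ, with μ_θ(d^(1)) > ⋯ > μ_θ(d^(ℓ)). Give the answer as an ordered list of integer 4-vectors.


Via rank(M_{q-1}∘⋯∘M_p): M ≅ I[1,1]^2, I[1,2], I[1,4], I[4,4].
μ_θ-semistable layers: μ^(1)=11; μ^(2)=2; μ^(3)=-5/2; μ^(4)=-16

((2, 0, 0, 0); (1, 1, 0, 0); (1, 1, 1, 1); (0, 0, 0, 1))


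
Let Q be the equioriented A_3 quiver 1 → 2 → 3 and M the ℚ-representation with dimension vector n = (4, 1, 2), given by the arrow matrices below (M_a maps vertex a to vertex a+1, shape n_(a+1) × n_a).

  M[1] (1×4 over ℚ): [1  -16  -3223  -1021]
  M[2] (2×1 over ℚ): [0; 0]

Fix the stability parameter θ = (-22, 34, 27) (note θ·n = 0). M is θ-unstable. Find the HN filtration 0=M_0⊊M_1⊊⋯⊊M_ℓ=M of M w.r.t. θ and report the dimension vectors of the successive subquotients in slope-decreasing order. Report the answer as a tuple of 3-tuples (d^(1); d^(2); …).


Via rank(M_{q-1}∘⋯∘M_p): M ≅ I[1,1]^3, I[1,2], I[3,3]^2.
μ_θ-semistable layers: μ^(1)=34; μ^(2)=27; μ^(3)=-22

((0, 1, 0); (0, 0, 2); (4, 0, 0))


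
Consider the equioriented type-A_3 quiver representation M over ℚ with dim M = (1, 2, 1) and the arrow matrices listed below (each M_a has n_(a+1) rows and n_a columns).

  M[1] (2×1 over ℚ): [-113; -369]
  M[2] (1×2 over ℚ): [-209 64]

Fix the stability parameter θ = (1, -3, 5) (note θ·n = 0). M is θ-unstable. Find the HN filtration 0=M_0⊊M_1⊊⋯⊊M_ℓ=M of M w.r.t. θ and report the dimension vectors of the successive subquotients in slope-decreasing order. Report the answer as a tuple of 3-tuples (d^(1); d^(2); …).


Interval decomposition of M: I[1,3], I[2,2].
HN type (ℓ=3): μ^(1)=5; μ^(2)=-1; μ^(3)=-3

((0, 0, 1); (1, 1, 0); (0, 1, 0))


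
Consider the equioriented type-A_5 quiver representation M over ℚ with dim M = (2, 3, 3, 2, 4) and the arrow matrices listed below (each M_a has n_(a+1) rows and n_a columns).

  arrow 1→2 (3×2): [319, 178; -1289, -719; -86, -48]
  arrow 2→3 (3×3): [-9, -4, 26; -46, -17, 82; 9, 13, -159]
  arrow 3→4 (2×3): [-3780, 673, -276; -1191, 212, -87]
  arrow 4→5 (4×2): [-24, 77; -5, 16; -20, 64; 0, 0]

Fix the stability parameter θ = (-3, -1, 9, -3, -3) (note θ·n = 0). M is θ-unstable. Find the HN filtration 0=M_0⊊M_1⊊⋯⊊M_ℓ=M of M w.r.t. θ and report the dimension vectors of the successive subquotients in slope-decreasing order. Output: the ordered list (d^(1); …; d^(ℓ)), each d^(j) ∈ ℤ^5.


Via rank(M_{q-1}∘⋯∘M_p): M ≅ I[1,5]^2, I[2,3], I[5,5]^2.
μ_θ-semistable layers: μ^(1)=9; μ^(2)=1; μ^(3)=-1; μ^(4)=-3

((0, 0, 1, 0, 0); (0, 0, 2, 2, 2); (0, 3, 0, 0, 0); (2, 0, 0, 0, 2))


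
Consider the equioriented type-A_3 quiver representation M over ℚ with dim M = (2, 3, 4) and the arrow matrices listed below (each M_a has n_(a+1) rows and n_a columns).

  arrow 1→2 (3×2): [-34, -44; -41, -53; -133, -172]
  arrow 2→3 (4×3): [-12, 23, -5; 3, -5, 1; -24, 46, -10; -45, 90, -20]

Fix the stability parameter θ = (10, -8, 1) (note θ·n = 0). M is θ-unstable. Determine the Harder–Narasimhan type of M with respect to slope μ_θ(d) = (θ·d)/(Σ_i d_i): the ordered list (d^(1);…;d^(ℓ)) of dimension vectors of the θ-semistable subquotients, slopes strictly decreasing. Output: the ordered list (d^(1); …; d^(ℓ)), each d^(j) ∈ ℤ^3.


Interval decomposition of M: I[1,2], I[1,3], I[2,3], I[3,3]^2.
HN type (ℓ=2): μ^(1)=1; μ^(2)=-8

((2, 2, 4); (0, 1, 0))


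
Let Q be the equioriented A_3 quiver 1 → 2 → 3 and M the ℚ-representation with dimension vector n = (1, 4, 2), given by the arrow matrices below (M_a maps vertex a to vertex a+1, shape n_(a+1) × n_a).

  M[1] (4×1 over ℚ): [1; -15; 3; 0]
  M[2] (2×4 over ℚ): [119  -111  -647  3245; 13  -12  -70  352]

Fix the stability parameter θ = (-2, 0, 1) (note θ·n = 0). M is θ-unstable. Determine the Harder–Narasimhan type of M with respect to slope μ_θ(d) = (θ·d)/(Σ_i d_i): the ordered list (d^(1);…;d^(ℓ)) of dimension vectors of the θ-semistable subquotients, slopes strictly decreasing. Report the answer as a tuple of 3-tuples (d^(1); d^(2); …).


Interval decomposition of M: I[1,3], I[2,2]^2, I[2,3].
HN type (ℓ=3): μ^(1)=1; μ^(2)=0; μ^(3)=-2

((0, 0, 2); (0, 4, 0); (1, 0, 0))


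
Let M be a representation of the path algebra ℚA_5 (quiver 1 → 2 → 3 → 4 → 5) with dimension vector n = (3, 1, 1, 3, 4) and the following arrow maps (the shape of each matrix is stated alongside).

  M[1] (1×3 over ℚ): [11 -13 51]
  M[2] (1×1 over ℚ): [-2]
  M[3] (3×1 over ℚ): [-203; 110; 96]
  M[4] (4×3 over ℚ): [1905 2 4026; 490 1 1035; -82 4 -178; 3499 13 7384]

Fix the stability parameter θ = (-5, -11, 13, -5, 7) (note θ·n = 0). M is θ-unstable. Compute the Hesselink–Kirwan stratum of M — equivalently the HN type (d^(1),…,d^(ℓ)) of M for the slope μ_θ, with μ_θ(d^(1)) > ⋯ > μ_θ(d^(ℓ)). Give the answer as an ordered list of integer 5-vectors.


Via rank(M_{q-1}∘⋯∘M_p): M ≅ I[1,1]^2, I[1,5], I[4,5]^2, I[5,5].
μ_θ-semistable layers: μ^(1)=7; μ^(2)=4; μ^(3)=-5; μ^(4)=-8

((0, 0, 0, 0, 4); (0, 0, 1, 1, 0); (2, 0, 0, 2, 0); (1, 1, 0, 0, 0))


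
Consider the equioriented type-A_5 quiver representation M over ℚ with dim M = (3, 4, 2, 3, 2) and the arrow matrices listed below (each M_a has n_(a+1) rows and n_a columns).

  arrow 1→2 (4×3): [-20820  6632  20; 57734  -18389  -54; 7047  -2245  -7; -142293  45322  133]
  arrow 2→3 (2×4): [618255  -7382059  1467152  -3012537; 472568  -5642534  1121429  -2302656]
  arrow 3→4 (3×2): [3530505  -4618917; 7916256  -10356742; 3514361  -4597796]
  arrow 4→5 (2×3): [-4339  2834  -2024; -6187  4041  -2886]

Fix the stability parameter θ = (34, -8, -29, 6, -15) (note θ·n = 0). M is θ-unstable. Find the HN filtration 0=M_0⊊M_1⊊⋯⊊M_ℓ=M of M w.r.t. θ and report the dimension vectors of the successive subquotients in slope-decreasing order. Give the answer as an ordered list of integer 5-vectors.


Via rank(M_{q-1}∘⋯∘M_p): M ≅ I[1,1], I[1,2], I[1,4], I[2,2], I[2,5], I[4,5].
μ_θ-semistable layers: μ^(1)=34; μ^(2)=13; μ^(3)=6; μ^(4)=-1; μ^(5)=-9/2; μ^(6)=-8; μ^(7)=-37/2

((1, 0, 0, 0, 0); (1, 1, 0, 0, 0); (0, 0, 0, 1, 0); (1, 1, 1, 0, 0); (0, 0, 0, 2, 2); (0, 1, 0, 0, 0); (0, 1, 1, 0, 0))


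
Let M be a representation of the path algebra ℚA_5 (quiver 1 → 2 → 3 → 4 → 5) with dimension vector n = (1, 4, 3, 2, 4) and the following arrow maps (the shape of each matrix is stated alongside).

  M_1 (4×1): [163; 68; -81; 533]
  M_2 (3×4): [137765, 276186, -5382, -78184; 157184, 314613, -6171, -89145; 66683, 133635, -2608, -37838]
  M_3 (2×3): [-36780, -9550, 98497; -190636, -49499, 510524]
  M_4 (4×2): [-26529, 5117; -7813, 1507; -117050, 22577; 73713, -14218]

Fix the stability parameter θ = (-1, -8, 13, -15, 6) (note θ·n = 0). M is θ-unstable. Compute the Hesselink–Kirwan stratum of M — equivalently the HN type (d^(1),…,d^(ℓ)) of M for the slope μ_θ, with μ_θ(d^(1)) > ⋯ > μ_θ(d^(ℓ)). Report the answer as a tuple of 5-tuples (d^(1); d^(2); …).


Barcode: M ≅ I[1,5], I[2,2], I[2,3], I[2,5], I[5,5]^2. HN layers by μ_θ (5 steps, strictly decreasing):
  μ^(1)=13; μ^(2)=6; μ^(3)=-1; μ^(4)=-9/2; μ^(5)=-8

((0, 0, 1, 0, 0); (0, 0, 0, 0, 4); (0, 0, 2, 2, 0); (1, 1, 0, 0, 0); (0, 3, 0, 0, 0))


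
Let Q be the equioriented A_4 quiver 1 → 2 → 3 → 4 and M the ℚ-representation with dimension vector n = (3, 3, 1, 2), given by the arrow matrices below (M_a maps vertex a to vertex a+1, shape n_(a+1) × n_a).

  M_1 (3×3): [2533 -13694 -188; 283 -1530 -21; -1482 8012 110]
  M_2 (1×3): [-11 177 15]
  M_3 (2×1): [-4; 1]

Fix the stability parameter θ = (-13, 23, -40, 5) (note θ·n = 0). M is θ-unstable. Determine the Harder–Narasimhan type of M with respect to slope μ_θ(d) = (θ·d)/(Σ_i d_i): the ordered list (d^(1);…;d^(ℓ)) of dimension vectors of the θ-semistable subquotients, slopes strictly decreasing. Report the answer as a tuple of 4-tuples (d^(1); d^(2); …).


Barcode: M ≅ I[1,1], I[1,2], I[1,4], I[2,2], I[4,4]. HN layers by μ_θ (4 steps, strictly decreasing):
  μ^(1)=23; μ^(2)=5; μ^(3)=-17/2; μ^(4)=-13

((0, 2, 0, 0); (0, 0, 0, 2); (0, 1, 1, 0); (3, 0, 0, 0))


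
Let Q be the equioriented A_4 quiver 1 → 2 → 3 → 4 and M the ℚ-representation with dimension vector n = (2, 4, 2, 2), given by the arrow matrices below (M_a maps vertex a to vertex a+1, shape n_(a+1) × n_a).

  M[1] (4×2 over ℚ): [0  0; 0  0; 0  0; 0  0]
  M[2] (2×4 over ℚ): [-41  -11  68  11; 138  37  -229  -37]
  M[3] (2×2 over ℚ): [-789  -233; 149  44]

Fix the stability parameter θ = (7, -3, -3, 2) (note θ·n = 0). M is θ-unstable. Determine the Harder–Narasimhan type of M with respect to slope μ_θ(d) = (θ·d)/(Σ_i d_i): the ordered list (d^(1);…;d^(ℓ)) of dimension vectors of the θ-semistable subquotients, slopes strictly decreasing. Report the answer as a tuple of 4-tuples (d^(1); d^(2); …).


Barcode: M ≅ I[1,1]^2, I[2,2]^2, I[2,4]^2. HN layers by μ_θ (3 steps, strictly decreasing):
  μ^(1)=7; μ^(2)=2; μ^(3)=-3

((2, 0, 0, 0); (0, 0, 0, 2); (0, 4, 2, 0))


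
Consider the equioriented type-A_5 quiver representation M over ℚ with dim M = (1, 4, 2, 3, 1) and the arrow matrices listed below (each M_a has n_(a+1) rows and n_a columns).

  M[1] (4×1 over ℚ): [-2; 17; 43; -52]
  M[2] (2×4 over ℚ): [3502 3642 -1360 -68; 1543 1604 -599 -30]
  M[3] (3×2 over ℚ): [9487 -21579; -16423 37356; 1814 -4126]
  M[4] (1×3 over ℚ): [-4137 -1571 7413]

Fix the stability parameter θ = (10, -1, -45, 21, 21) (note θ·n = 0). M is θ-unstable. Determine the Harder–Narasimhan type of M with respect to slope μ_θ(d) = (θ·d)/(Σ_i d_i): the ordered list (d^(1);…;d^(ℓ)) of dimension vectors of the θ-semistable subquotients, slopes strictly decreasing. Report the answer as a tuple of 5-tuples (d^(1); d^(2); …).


Interval decomposition of M: I[1,5], I[2,2]^2, I[2,4], I[4,4].
HN type (ℓ=4): μ^(1)=21; μ^(2)=-1; μ^(3)=-12; μ^(4)=-23

((0, 0, 0, 3, 1); (0, 2, 0, 0, 0); (1, 1, 1, 0, 0); (0, 1, 1, 0, 0))


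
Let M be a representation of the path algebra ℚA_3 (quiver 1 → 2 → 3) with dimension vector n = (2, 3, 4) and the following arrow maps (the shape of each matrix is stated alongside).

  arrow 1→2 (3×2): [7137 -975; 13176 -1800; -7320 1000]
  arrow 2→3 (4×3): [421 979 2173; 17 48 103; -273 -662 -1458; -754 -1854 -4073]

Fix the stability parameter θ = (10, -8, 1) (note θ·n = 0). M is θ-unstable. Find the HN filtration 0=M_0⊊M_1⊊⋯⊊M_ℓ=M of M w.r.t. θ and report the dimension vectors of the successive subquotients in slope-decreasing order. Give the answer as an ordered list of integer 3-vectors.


Barcode: M ≅ I[1,1], I[1,3], I[2,3]^2, I[3,3]. HN layers by μ_θ (3 steps, strictly decreasing):
  μ^(1)=10; μ^(2)=1; μ^(3)=-8

((1, 0, 0); (1, 1, 4); (0, 2, 0))


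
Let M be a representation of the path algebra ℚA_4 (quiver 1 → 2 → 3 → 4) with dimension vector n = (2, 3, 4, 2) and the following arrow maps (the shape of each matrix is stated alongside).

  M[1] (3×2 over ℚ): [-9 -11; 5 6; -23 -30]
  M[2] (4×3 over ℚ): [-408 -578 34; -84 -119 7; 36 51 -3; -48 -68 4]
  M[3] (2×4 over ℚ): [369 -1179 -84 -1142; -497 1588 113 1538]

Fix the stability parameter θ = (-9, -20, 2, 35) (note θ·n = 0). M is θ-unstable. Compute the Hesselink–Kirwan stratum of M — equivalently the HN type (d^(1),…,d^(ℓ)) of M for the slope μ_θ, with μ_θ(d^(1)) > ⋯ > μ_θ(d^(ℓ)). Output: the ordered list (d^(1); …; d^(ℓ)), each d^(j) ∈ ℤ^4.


Interval decomposition of M: I[1,2]^2, I[2,4], I[3,3]^2, I[3,4].
HN type (ℓ=4): μ^(1)=35; μ^(2)=2; μ^(3)=-29/2; μ^(4)=-20

((0, 0, 0, 2); (0, 0, 4, 0); (2, 2, 0, 0); (0, 1, 0, 0))


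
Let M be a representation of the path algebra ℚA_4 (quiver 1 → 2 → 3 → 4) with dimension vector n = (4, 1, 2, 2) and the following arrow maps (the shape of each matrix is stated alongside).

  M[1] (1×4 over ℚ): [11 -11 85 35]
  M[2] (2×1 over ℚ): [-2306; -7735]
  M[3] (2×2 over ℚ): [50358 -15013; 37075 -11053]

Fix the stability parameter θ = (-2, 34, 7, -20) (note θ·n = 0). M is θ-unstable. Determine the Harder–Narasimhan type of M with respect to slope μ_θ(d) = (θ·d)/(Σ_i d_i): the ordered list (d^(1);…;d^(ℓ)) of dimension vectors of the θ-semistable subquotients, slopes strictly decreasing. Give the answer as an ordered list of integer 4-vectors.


Barcode: M ≅ I[1,1]^3, I[1,4], I[3,4]. HN layers by μ_θ (3 steps, strictly decreasing):
  μ^(1)=7; μ^(2)=-2; μ^(3)=-13/2

((0, 1, 1, 1); (4, 0, 0, 0); (0, 0, 1, 1))


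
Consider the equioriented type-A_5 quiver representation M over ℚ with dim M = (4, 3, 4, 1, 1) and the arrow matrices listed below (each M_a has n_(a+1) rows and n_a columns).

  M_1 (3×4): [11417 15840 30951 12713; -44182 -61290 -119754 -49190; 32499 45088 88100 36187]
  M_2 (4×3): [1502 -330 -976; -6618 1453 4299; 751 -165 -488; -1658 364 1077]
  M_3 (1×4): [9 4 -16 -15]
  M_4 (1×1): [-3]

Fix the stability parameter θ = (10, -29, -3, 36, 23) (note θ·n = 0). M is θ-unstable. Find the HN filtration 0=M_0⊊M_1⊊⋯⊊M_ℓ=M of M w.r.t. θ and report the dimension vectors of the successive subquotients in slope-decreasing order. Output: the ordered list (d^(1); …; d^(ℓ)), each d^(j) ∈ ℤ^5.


Interval decomposition of M: I[1,1], I[1,3]^2, I[1,5], I[3,3].
HN type (ℓ=4): μ^(1)=59/2; μ^(2)=10; μ^(3)=-3; μ^(4)=-19/2

((0, 0, 0, 1, 1); (1, 0, 0, 0, 0); (0, 0, 4, 0, 0); (3, 3, 0, 0, 0))
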